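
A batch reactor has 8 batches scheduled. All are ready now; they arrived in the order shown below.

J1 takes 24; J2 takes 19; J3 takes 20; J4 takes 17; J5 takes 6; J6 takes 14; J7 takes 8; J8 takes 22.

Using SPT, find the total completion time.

SPT (increasing processing time): J5 J7 J6 J4 J2 J3 J8 J1.
J5: 0→6
J7: 6→14
J6: 14→28
J4: 28→45
J2: 45→64
J3: 64→84
J8: 84→106
J1: 106→130
Sum = 6+14+28+45+64+84+106+130 = 477.

477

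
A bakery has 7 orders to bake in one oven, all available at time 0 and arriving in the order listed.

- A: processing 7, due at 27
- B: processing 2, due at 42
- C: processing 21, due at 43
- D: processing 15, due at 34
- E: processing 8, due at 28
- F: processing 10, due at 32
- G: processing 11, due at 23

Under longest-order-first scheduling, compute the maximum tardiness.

LPT (decreasing processing time): C D G F E A B.
C: 0→21, due 43, tardiness 0
D: 21→36, due 34, tardiness 2
G: 36→47, due 23, tardiness 24
F: 47→57, due 32, tardiness 25
E: 57→65, due 28, tardiness 37
A: 65→72, due 27, tardiness 45
B: 72→74, due 42, tardiness 32
Maximum = 45.

45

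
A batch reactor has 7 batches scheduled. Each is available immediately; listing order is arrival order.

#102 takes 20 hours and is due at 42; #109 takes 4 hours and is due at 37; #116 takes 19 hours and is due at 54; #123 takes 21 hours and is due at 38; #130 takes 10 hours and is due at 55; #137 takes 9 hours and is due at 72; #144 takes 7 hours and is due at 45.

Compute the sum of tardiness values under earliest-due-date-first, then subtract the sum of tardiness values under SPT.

-8

EDD (increasing due date): #109 #123 #102 #144 #116 #130 #137.
#109: 0→4, due 37, tardiness 0
#123: 4→25, due 38, tardiness 0
#102: 25→45, due 42, tardiness 3
#144: 45→52, due 45, tardiness 7
#116: 52→71, due 54, tardiness 17
#130: 71→81, due 55, tardiness 26
#137: 81→90, due 72, tardiness 18
Sum = 0+0+3+7+17+26+18 = 71.
SPT (increasing processing time): #109 #144 #137 #130 #116 #102 #123.
#109: 0→4, due 37, tardiness 0
#144: 4→11, due 45, tardiness 0
#137: 11→20, due 72, tardiness 0
#130: 20→30, due 55, tardiness 0
#116: 30→49, due 54, tardiness 0
#102: 49→69, due 42, tardiness 27
#123: 69→90, due 38, tardiness 52
Sum = 0+0+0+0+0+27+52 = 79.
Difference = 71 − 79 = -8.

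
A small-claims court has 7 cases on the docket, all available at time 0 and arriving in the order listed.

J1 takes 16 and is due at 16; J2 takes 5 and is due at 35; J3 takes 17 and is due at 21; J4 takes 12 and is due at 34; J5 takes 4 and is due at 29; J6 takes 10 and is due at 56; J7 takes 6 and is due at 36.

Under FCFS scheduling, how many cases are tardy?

FIFO (arrival order): J1 J2 J3 J4 J5 J6 J7.
J1: 0→16, due 16, tardiness 0
J2: 16→21, due 35, tardiness 0
J3: 21→38, due 21, tardiness 17
J4: 38→50, due 34, tardiness 16
J5: 50→54, due 29, tardiness 25
J6: 54→64, due 56, tardiness 8
J7: 64→70, due 36, tardiness 34
Late cases: 5.

5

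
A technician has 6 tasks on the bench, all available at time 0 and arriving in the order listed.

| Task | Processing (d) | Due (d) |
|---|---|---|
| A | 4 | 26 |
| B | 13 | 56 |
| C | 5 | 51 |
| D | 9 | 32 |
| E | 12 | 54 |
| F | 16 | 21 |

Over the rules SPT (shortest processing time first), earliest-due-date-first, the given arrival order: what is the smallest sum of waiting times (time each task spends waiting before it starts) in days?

104

SPT (increasing processing time): A C D E B F.
A: waits 0, runs 0→4
C: waits 4, runs 4→9
D: waits 9, runs 9→18
E: waits 18, runs 18→30
B: waits 30, runs 30→43
F: waits 43, runs 43→59
Sum = 0+4+9+18+30+43 = 104.
EDD (increasing due date): F A D C E B.
F: waits 0, runs 0→16
A: waits 16, runs 16→20
D: waits 20, runs 20→29
C: waits 29, runs 29→34
E: waits 34, runs 34→46
B: waits 46, runs 46→59
Sum = 0+16+20+29+34+46 = 145.
FIFO (arrival order): A B C D E F.
A: waits 0, runs 0→4
B: waits 4, runs 4→17
C: waits 17, runs 17→22
D: waits 22, runs 22→31
E: waits 31, runs 31→43
F: waits 43, runs 43→59
Sum = 0+4+17+22+31+43 = 117.
SPT 104, EDD 145, FIFO 117 → minimum 104.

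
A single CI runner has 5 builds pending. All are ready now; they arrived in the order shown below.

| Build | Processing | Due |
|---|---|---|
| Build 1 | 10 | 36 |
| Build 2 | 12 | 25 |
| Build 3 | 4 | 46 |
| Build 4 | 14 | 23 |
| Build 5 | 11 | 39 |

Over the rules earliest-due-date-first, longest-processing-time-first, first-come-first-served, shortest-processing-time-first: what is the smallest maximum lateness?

8

EDD (increasing due date): Build 4 Build 2 Build 1 Build 5 Build 3.
Build 4: 0→14, due 23, lateness -9
Build 2: 14→26, due 25, lateness 1
Build 1: 26→36, due 36, lateness 0
Build 5: 36→47, due 39, lateness 8
Build 3: 47→51, due 46, lateness 5
Maximum = 8.
LPT (decreasing processing time): Build 4 Build 2 Build 5 Build 1 Build 3.
Build 4: 0→14, due 23, lateness -9
Build 2: 14→26, due 25, lateness 1
Build 5: 26→37, due 39, lateness -2
Build 1: 37→47, due 36, lateness 11
Build 3: 47→51, due 46, lateness 5
Maximum = 11.
FIFO (arrival order): Build 1 Build 2 Build 3 Build 4 Build 5.
Build 1: 0→10, due 36, lateness -26
Build 2: 10→22, due 25, lateness -3
Build 3: 22→26, due 46, lateness -20
Build 4: 26→40, due 23, lateness 17
Build 5: 40→51, due 39, lateness 12
Maximum = 17.
SPT (increasing processing time): Build 3 Build 1 Build 5 Build 2 Build 4.
Build 3: 0→4, due 46, lateness -42
Build 1: 4→14, due 36, lateness -22
Build 5: 14→25, due 39, lateness -14
Build 2: 25→37, due 25, lateness 12
Build 4: 37→51, due 23, lateness 28
Maximum = 28.
EDD 8, LPT 11, FIFO 17, SPT 28 → minimum 8.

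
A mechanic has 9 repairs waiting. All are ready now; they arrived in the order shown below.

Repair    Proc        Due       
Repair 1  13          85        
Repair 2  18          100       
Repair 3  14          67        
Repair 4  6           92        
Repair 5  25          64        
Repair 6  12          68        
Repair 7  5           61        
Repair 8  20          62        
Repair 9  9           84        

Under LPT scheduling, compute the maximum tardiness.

61

LPT (decreasing processing time): Repair 5 Repair 8 Repair 2 Repair 3 Repair 1 Repair 6 Repair 9 Repair 4 Repair 7.
Repair 5: 0→25, due 64, tardiness 0
Repair 8: 25→45, due 62, tardiness 0
Repair 2: 45→63, due 100, tardiness 0
Repair 3: 63→77, due 67, tardiness 10
Repair 1: 77→90, due 85, tardiness 5
Repair 6: 90→102, due 68, tardiness 34
Repair 9: 102→111, due 84, tardiness 27
Repair 4: 111→117, due 92, tardiness 25
Repair 7: 117→122, due 61, tardiness 61
Maximum = 61.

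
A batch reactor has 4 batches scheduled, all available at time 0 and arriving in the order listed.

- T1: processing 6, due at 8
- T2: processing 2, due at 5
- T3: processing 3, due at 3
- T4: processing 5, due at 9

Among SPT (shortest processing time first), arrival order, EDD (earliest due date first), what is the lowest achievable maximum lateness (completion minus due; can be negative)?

SPT (increasing processing time): T2 T3 T4 T1.
T2: 0→2, due 5, lateness -3
T3: 2→5, due 3, lateness 2
T4: 5→10, due 9, lateness 1
T1: 10→16, due 8, lateness 8
Maximum = 8.
FIFO (arrival order): T1 T2 T3 T4.
T1: 0→6, due 8, lateness -2
T2: 6→8, due 5, lateness 3
T3: 8→11, due 3, lateness 8
T4: 11→16, due 9, lateness 7
Maximum = 8.
EDD (increasing due date): T3 T2 T1 T4.
T3: 0→3, due 3, lateness 0
T2: 3→5, due 5, lateness 0
T1: 5→11, due 8, lateness 3
T4: 11→16, due 9, lateness 7
Maximum = 7.
SPT 8, FIFO 8, EDD 7 → minimum 7.

7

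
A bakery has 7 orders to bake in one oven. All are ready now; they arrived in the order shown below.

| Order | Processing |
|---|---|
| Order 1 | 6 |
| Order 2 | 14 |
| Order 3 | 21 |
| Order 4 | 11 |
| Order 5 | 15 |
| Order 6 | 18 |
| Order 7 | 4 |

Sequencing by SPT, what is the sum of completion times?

SPT (increasing processing time): Order 7 Order 1 Order 4 Order 2 Order 5 Order 6 Order 3.
Order 7: 0→4
Order 1: 4→10
Order 4: 10→21
Order 2: 21→35
Order 5: 35→50
Order 6: 50→68
Order 3: 68→89
Sum = 4+10+21+35+50+68+89 = 277.

277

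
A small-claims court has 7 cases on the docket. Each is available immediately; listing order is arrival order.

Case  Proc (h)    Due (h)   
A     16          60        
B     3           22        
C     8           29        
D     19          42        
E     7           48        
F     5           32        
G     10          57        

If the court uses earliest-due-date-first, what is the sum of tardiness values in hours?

EDD (increasing due date): B C F D E G A.
B: 0→3, due 22, tardiness 0
C: 3→11, due 29, tardiness 0
F: 11→16, due 32, tardiness 0
D: 16→35, due 42, tardiness 0
E: 35→42, due 48, tardiness 0
G: 42→52, due 57, tardiness 0
A: 52→68, due 60, tardiness 8
Sum = 0+0+0+0+0+0+8 = 8.

8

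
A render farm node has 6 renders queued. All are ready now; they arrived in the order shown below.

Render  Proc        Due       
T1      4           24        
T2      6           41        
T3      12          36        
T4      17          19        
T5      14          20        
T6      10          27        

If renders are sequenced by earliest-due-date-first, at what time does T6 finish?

EDD (increasing due date): T4 T5 T1 T6 T3 T2.
T4: 0→17
T5: 17→31
T1: 31→35
T6: 35→45

45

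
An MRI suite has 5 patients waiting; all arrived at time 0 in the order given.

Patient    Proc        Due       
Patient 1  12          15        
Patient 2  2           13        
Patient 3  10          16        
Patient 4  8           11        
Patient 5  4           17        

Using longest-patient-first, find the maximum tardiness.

LPT (decreasing processing time): Patient 1 Patient 3 Patient 4 Patient 5 Patient 2.
Patient 1: 0→12, due 15, tardiness 0
Patient 3: 12→22, due 16, tardiness 6
Patient 4: 22→30, due 11, tardiness 19
Patient 5: 30→34, due 17, tardiness 17
Patient 2: 34→36, due 13, tardiness 23
Maximum = 23.

23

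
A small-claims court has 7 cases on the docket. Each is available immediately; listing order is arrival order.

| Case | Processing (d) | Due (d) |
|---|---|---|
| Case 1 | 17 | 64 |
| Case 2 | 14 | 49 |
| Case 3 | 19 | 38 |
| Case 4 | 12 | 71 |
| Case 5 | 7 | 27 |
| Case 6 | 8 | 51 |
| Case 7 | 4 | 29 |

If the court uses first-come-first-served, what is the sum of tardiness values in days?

132

FIFO (arrival order): Case 1 Case 2 Case 3 Case 4 Case 5 Case 6 Case 7.
Case 1: 0→17, due 64, tardiness 0
Case 2: 17→31, due 49, tardiness 0
Case 3: 31→50, due 38, tardiness 12
Case 4: 50→62, due 71, tardiness 0
Case 5: 62→69, due 27, tardiness 42
Case 6: 69→77, due 51, tardiness 26
Case 7: 77→81, due 29, tardiness 52
Sum = 0+0+12+0+42+26+52 = 132.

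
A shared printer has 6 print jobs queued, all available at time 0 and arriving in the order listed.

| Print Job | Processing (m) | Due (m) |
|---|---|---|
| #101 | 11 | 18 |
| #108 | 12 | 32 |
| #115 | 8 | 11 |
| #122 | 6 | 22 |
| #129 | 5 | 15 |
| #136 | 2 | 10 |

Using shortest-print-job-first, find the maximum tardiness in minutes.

14

SPT (increasing processing time): #136 #129 #122 #115 #101 #108.
#136: 0→2, due 10, tardiness 0
#129: 2→7, due 15, tardiness 0
#122: 7→13, due 22, tardiness 0
#115: 13→21, due 11, tardiness 10
#101: 21→32, due 18, tardiness 14
#108: 32→44, due 32, tardiness 12
Maximum = 14.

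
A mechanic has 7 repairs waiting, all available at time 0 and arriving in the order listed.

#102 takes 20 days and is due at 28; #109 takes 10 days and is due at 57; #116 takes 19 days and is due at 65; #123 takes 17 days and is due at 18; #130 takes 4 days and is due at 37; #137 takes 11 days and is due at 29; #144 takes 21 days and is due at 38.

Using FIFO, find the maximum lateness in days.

64

FIFO (arrival order): #102 #109 #116 #123 #130 #137 #144.
#102: 0→20, due 28, lateness -8
#109: 20→30, due 57, lateness -27
#116: 30→49, due 65, lateness -16
#123: 49→66, due 18, lateness 48
#130: 66→70, due 37, lateness 33
#137: 70→81, due 29, lateness 52
#144: 81→102, due 38, lateness 64
Maximum = 64.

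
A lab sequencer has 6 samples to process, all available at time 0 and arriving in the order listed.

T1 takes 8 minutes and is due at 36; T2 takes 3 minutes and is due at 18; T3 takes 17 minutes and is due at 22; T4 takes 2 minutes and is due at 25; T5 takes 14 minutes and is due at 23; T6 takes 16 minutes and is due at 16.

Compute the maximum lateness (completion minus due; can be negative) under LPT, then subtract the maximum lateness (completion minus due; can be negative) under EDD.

13

LPT (decreasing processing time): T3 T6 T5 T1 T2 T4.
T3: 0→17, due 22, lateness -5
T6: 17→33, due 16, lateness 17
T5: 33→47, due 23, lateness 24
T1: 47→55, due 36, lateness 19
T2: 55→58, due 18, lateness 40
T4: 58→60, due 25, lateness 35
Maximum = 40.
EDD (increasing due date): T6 T2 T3 T5 T4 T1.
T6: 0→16, due 16, lateness 0
T2: 16→19, due 18, lateness 1
T3: 19→36, due 22, lateness 14
T5: 36→50, due 23, lateness 27
T4: 50→52, due 25, lateness 27
T1: 52→60, due 36, lateness 24
Maximum = 27.
Difference = 40 − 27 = 13.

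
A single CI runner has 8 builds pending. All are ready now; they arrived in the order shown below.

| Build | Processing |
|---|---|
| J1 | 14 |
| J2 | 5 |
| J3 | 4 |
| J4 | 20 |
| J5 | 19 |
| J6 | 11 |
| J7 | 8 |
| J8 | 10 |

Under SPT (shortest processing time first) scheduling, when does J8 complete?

27

SPT (increasing processing time): J3 J2 J7 J8 J6 J1 J5 J4.
J3: 0→4
J2: 4→9
J7: 9→17
J8: 17→27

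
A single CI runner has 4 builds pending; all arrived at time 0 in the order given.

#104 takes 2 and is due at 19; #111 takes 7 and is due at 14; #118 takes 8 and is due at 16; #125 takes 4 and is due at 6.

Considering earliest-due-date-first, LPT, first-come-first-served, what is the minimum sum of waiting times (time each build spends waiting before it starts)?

EDD (increasing due date): #125 #111 #118 #104.
#125: waits 0, runs 0→4
#111: waits 4, runs 4→11
#118: waits 11, runs 11→19
#104: waits 19, runs 19→21
Sum = 0+4+11+19 = 34.
LPT (decreasing processing time): #118 #111 #125 #104.
#118: waits 0, runs 0→8
#111: waits 8, runs 8→15
#125: waits 15, runs 15→19
#104: waits 19, runs 19→21
Sum = 0+8+15+19 = 42.
FIFO (arrival order): #104 #111 #118 #125.
#104: waits 0, runs 0→2
#111: waits 2, runs 2→9
#118: waits 9, runs 9→17
#125: waits 17, runs 17→21
Sum = 0+2+9+17 = 28.
EDD 34, LPT 42, FIFO 28 → minimum 28.

28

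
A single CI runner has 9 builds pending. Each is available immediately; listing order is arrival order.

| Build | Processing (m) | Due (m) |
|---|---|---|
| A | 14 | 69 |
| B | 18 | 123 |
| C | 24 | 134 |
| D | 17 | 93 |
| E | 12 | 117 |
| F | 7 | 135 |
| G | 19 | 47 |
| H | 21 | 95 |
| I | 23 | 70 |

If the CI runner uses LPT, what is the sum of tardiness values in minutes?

LPT (decreasing processing time): C I H G B D A E F.
C: 0→24, due 134, tardiness 0
I: 24→47, due 70, tardiness 0
H: 47→68, due 95, tardiness 0
G: 68→87, due 47, tardiness 40
B: 87→105, due 123, tardiness 0
D: 105→122, due 93, tardiness 29
A: 122→136, due 69, tardiness 67
E: 136→148, due 117, tardiness 31
F: 148→155, due 135, tardiness 20
Sum = 0+0+0+40+0+29+67+31+20 = 187.

187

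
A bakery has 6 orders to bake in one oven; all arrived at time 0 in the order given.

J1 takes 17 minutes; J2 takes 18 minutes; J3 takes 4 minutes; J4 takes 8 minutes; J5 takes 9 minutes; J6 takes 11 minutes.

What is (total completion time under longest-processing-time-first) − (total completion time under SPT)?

99

LPT (decreasing processing time): J2 J1 J6 J5 J4 J3.
J2: 0→18
J1: 18→35
J6: 35→46
J5: 46→55
J4: 55→63
J3: 63→67
Sum = 18+35+46+55+63+67 = 284.
SPT (increasing processing time): J3 J4 J5 J6 J1 J2.
J3: 0→4
J4: 4→12
J5: 12→21
J6: 21→32
J1: 32→49
J2: 49→67
Sum = 4+12+21+32+49+67 = 185.
Difference = 284 − 185 = 99.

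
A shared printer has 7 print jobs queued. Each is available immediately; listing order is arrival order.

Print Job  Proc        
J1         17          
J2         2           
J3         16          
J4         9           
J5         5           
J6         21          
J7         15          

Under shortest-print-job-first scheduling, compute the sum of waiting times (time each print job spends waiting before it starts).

SPT (increasing processing time): J2 J5 J4 J7 J3 J1 J6.
J2: waits 0, runs 0→2
J5: waits 2, runs 2→7
J4: waits 7, runs 7→16
J7: waits 16, runs 16→31
J3: waits 31, runs 31→47
J1: waits 47, runs 47→64
J6: waits 64, runs 64→85
Sum = 0+2+7+16+31+47+64 = 167.

167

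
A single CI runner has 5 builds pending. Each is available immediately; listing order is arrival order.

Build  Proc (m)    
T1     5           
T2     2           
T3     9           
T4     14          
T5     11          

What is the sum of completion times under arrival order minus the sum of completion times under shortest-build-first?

FIFO (arrival order): T1 T2 T3 T4 T5.
T1: 0→5
T2: 5→7
T3: 7→16
T4: 16→30
T5: 30→41
Sum = 5+7+16+30+41 = 99.
SPT (increasing processing time): T2 T1 T3 T5 T4.
T2: 0→2
T1: 2→7
T3: 7→16
T5: 16→27
T4: 27→41
Sum = 2+7+16+27+41 = 93.
Difference = 99 − 93 = 6.

6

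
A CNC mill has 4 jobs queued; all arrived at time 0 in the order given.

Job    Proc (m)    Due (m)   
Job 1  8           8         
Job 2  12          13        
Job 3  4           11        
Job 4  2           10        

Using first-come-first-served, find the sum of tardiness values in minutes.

FIFO (arrival order): Job 1 Job 2 Job 3 Job 4.
Job 1: 0→8, due 8, tardiness 0
Job 2: 8→20, due 13, tardiness 7
Job 3: 20→24, due 11, tardiness 13
Job 4: 24→26, due 10, tardiness 16
Sum = 0+7+13+16 = 36.

36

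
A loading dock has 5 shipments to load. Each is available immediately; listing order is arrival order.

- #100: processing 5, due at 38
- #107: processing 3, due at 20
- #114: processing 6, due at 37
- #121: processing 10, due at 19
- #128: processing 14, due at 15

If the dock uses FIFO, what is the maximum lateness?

23

FIFO (arrival order): #100 #107 #114 #121 #128.
#100: 0→5, due 38, lateness -33
#107: 5→8, due 20, lateness -12
#114: 8→14, due 37, lateness -23
#121: 14→24, due 19, lateness 5
#128: 24→38, due 15, lateness 23
Maximum = 23.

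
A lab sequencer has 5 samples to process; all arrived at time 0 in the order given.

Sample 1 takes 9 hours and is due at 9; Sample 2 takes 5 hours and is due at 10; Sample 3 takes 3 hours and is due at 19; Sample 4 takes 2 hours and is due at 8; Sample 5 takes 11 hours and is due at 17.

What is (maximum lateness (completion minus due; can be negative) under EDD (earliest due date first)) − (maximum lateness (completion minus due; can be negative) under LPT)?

EDD (increasing due date): Sample 4 Sample 1 Sample 2 Sample 5 Sample 3.
Sample 4: 0→2, due 8, lateness -6
Sample 1: 2→11, due 9, lateness 2
Sample 2: 11→16, due 10, lateness 6
Sample 5: 16→27, due 17, lateness 10
Sample 3: 27→30, due 19, lateness 11
Maximum = 11.
LPT (decreasing processing time): Sample 5 Sample 1 Sample 2 Sample 3 Sample 4.
Sample 5: 0→11, due 17, lateness -6
Sample 1: 11→20, due 9, lateness 11
Sample 2: 20→25, due 10, lateness 15
Sample 3: 25→28, due 19, lateness 9
Sample 4: 28→30, due 8, lateness 22
Maximum = 22.
Difference = 11 − 22 = -11.

-11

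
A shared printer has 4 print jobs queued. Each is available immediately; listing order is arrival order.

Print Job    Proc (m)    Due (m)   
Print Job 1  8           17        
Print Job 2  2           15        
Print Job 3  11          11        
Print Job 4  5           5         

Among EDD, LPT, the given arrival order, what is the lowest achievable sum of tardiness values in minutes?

EDD (increasing due date): Print Job 4 Print Job 3 Print Job 2 Print Job 1.
Print Job 4: 0→5, due 5, tardiness 0
Print Job 3: 5→16, due 11, tardiness 5
Print Job 2: 16→18, due 15, tardiness 3
Print Job 1: 18→26, due 17, tardiness 9
Sum = 0+5+3+9 = 17.
LPT (decreasing processing time): Print Job 3 Print Job 1 Print Job 4 Print Job 2.
Print Job 3: 0→11, due 11, tardiness 0
Print Job 1: 11→19, due 17, tardiness 2
Print Job 4: 19→24, due 5, tardiness 19
Print Job 2: 24→26, due 15, tardiness 11
Sum = 0+2+19+11 = 32.
FIFO (arrival order): Print Job 1 Print Job 2 Print Job 3 Print Job 4.
Print Job 1: 0→8, due 17, tardiness 0
Print Job 2: 8→10, due 15, tardiness 0
Print Job 3: 10→21, due 11, tardiness 10
Print Job 4: 21→26, due 5, tardiness 21
Sum = 0+0+10+21 = 31.
EDD 17, LPT 32, FIFO 31 → minimum 17.

17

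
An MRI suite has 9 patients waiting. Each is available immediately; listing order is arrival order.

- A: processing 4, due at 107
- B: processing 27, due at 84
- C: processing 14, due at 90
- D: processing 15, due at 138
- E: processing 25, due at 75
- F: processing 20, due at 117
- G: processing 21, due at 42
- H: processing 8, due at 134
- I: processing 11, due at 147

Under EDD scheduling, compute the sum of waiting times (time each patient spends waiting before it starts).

EDD (increasing due date): G E B C A F H D I.
G: waits 0, runs 0→21
E: waits 21, runs 21→46
B: waits 46, runs 46→73
C: waits 73, runs 73→87
A: waits 87, runs 87→91
F: waits 91, runs 91→111
H: waits 111, runs 111→119
D: waits 119, runs 119→134
I: waits 134, runs 134→145
Sum = 0+21+46+73+87+91+111+119+134 = 682.

682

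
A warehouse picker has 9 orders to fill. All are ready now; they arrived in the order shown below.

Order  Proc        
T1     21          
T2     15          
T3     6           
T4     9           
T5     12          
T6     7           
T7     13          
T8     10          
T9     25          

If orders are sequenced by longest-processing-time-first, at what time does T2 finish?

LPT (decreasing processing time): T9 T1 T2 T7 T5 T8 T4 T6 T3.
T9: 0→25
T1: 25→46
T2: 46→61

61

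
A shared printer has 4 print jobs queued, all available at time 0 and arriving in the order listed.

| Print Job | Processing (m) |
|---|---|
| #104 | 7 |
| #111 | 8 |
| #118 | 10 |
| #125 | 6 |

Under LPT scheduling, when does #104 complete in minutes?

LPT (decreasing processing time): #118 #111 #104 #125.
#118: 0→10
#111: 10→18
#104: 18→25

25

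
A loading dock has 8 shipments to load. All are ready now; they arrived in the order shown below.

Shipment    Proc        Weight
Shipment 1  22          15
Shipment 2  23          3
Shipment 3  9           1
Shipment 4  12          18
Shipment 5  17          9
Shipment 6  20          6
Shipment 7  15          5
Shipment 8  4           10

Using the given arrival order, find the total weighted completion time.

4882

FIFO (arrival order): Shipment 1 Shipment 2 Shipment 3 Shipment 4 Shipment 5 Shipment 6 Shipment 7 Shipment 8.
Shipment 1: finishes 22, weight 15, w·C = 330
Shipment 2: finishes 45, weight 3, w·C = 135
Shipment 3: finishes 54, weight 1, w·C = 54
Shipment 4: finishes 66, weight 18, w·C = 1188
Shipment 5: finishes 83, weight 9, w·C = 747
Shipment 6: finishes 103, weight 6, w·C = 618
Shipment 7: finishes 118, weight 5, w·C = 590
Shipment 8: finishes 122, weight 10, w·C = 1220
Sum = 330+135+54+1188+747+618+590+1220 = 4882.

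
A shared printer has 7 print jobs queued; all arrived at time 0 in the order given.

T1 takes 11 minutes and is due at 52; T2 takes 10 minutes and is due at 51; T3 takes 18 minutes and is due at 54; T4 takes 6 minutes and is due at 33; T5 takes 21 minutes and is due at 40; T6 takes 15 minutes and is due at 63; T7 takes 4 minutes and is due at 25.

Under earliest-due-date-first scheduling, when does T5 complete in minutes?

EDD (increasing due date): T7 T4 T5 T2 T1 T3 T6.
T7: 0→4
T4: 4→10
T5: 10→31

31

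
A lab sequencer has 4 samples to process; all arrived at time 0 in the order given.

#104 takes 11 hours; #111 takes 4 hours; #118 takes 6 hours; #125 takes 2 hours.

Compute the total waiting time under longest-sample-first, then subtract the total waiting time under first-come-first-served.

2

LPT (decreasing processing time): #104 #118 #111 #125.
#104: waits 0, runs 0→11
#118: waits 11, runs 11→17
#111: waits 17, runs 17→21
#125: waits 21, runs 21→23
Sum = 0+11+17+21 = 49.
FIFO (arrival order): #104 #111 #118 #125.
#104: waits 0, runs 0→11
#111: waits 11, runs 11→15
#118: waits 15, runs 15→21
#125: waits 21, runs 21→23
Sum = 0+11+15+21 = 47.
Difference = 49 − 47 = 2.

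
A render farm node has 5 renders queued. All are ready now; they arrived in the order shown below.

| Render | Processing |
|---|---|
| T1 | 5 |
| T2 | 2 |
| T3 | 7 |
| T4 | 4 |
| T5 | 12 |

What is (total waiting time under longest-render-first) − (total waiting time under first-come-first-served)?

39

LPT (decreasing processing time): T5 T3 T1 T4 T2.
T5: waits 0, runs 0→12
T3: waits 12, runs 12→19
T1: waits 19, runs 19→24
T4: waits 24, runs 24→28
T2: waits 28, runs 28→30
Sum = 0+12+19+24+28 = 83.
FIFO (arrival order): T1 T2 T3 T4 T5.
T1: waits 0, runs 0→5
T2: waits 5, runs 5→7
T3: waits 7, runs 7→14
T4: waits 14, runs 14→18
T5: waits 18, runs 18→30
Sum = 0+5+7+14+18 = 44.
Difference = 83 − 44 = 39.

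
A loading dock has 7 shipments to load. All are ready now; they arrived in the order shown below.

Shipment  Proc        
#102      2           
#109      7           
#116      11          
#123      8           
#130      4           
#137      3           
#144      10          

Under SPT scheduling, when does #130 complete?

9

SPT (increasing processing time): #102 #137 #130 #109 #123 #144 #116.
#102: 0→2
#137: 2→5
#130: 5→9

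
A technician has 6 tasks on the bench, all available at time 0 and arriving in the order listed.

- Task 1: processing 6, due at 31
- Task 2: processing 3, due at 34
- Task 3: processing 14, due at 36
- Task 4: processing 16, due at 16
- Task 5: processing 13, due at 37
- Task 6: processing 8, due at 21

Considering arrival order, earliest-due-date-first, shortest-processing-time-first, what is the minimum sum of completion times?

163

FIFO (arrival order): Task 1 Task 2 Task 3 Task 4 Task 5 Task 6.
Task 1: 0→6
Task 2: 6→9
Task 3: 9→23
Task 4: 23→39
Task 5: 39→52
Task 6: 52→60
Sum = 6+9+23+39+52+60 = 189.
EDD (increasing due date): Task 4 Task 6 Task 1 Task 2 Task 3 Task 5.
Task 4: 0→16
Task 6: 16→24
Task 1: 24→30
Task 2: 30→33
Task 3: 33→47
Task 5: 47→60
Sum = 16+24+30+33+47+60 = 210.
SPT (increasing processing time): Task 2 Task 1 Task 6 Task 5 Task 3 Task 4.
Task 2: 0→3
Task 1: 3→9
Task 6: 9→17
Task 5: 17→30
Task 3: 30→44
Task 4: 44→60
Sum = 3+9+17+30+44+60 = 163.
FIFO 189, EDD 210, SPT 163 → minimum 163.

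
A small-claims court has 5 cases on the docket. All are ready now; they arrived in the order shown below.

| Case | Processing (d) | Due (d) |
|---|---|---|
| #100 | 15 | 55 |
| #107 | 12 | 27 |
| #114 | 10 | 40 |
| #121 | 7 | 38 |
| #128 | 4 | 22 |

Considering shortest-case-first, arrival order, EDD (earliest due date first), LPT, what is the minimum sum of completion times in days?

SPT (increasing processing time): #128 #121 #114 #107 #100.
#128: 0→4
#121: 4→11
#114: 11→21
#107: 21→33
#100: 33→48
Sum = 4+11+21+33+48 = 117.
FIFO (arrival order): #100 #107 #114 #121 #128.
#100: 0→15
#107: 15→27
#114: 27→37
#121: 37→44
#128: 44→48
Sum = 15+27+37+44+48 = 171.
EDD (increasing due date): #128 #107 #121 #114 #100.
#128: 0→4
#107: 4→16
#121: 16→23
#114: 23→33
#100: 33→48
Sum = 4+16+23+33+48 = 124.
LPT (decreasing processing time): #100 #107 #114 #121 #128.
#100: 0→15
#107: 15→27
#114: 27→37
#121: 37→44
#128: 44→48
Sum = 15+27+37+44+48 = 171.
SPT 117, FIFO 171, EDD 124, LPT 171 → minimum 117.

117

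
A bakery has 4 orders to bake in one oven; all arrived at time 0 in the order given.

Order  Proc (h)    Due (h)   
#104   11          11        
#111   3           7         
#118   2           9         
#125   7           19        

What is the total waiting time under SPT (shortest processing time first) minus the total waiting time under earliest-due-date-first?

SPT (increasing processing time): #118 #111 #125 #104.
#118: waits 0, runs 0→2
#111: waits 2, runs 2→5
#125: waits 5, runs 5→12
#104: waits 12, runs 12→23
Sum = 0+2+5+12 = 19.
EDD (increasing due date): #111 #118 #104 #125.
#111: waits 0, runs 0→3
#118: waits 3, runs 3→5
#104: waits 5, runs 5→16
#125: waits 16, runs 16→23
Sum = 0+3+5+16 = 24.
Difference = 19 − 24 = -5.

-5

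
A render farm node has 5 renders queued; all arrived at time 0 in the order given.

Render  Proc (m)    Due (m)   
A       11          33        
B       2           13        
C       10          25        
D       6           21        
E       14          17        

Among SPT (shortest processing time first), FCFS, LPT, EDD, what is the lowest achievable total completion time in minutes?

100

SPT (increasing processing time): B D C A E.
B: 0→2
D: 2→8
C: 8→18
A: 18→29
E: 29→43
Sum = 2+8+18+29+43 = 100.
FIFO (arrival order): A B C D E.
A: 0→11
B: 11→13
C: 13→23
D: 23→29
E: 29→43
Sum = 11+13+23+29+43 = 119.
LPT (decreasing processing time): E A C D B.
E: 0→14
A: 14→25
C: 25→35
D: 35→41
B: 41→43
Sum = 14+25+35+41+43 = 158.
EDD (increasing due date): B E D C A.
B: 0→2
E: 2→16
D: 16→22
C: 22→32
A: 32→43
Sum = 2+16+22+32+43 = 115.
SPT 100, FIFO 119, LPT 158, EDD 115 → minimum 100.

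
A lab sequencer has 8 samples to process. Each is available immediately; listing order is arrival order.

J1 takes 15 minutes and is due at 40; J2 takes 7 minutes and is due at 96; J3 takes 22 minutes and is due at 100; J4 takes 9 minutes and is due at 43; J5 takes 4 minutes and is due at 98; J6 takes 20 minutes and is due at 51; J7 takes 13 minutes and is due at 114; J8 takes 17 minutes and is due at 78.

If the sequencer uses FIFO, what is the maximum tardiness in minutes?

29

FIFO (arrival order): J1 J2 J3 J4 J5 J6 J7 J8.
J1: 0→15, due 40, tardiness 0
J2: 15→22, due 96, tardiness 0
J3: 22→44, due 100, tardiness 0
J4: 44→53, due 43, tardiness 10
J5: 53→57, due 98, tardiness 0
J6: 57→77, due 51, tardiness 26
J7: 77→90, due 114, tardiness 0
J8: 90→107, due 78, tardiness 29
Maximum = 29.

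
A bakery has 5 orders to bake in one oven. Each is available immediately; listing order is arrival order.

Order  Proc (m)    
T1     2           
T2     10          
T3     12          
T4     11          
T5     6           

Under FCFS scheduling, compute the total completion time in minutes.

FIFO (arrival order): T1 T2 T3 T4 T5.
T1: 0→2
T2: 2→12
T3: 12→24
T4: 24→35
T5: 35→41
Sum = 2+12+24+35+41 = 114.

114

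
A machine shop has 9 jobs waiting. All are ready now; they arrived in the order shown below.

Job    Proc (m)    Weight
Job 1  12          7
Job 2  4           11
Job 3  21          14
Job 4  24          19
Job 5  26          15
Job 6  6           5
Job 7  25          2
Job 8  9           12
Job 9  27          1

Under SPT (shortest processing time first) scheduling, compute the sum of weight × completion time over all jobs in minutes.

4972

SPT (increasing processing time): Job 2 Job 6 Job 8 Job 1 Job 3 Job 4 Job 7 Job 5 Job 9.
Job 2: finishes 4, weight 11, w·C = 44
Job 6: finishes 10, weight 5, w·C = 50
Job 8: finishes 19, weight 12, w·C = 228
Job 1: finishes 31, weight 7, w·C = 217
Job 3: finishes 52, weight 14, w·C = 728
Job 4: finishes 76, weight 19, w·C = 1444
Job 7: finishes 101, weight 2, w·C = 202
Job 5: finishes 127, weight 15, w·C = 1905
Job 9: finishes 154, weight 1, w·C = 154
Sum = 44+50+228+217+728+1444+202+1905+154 = 4972.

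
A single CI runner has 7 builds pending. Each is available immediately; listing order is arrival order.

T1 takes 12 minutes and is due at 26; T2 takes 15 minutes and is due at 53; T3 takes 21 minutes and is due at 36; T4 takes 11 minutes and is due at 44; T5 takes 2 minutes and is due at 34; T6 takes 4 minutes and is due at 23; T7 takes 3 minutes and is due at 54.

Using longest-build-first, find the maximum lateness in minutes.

40

LPT (decreasing processing time): T3 T2 T1 T4 T6 T7 T5.
T3: 0→21, due 36, lateness -15
T2: 21→36, due 53, lateness -17
T1: 36→48, due 26, lateness 22
T4: 48→59, due 44, lateness 15
T6: 59→63, due 23, lateness 40
T7: 63→66, due 54, lateness 12
T5: 66→68, due 34, lateness 34
Maximum = 40.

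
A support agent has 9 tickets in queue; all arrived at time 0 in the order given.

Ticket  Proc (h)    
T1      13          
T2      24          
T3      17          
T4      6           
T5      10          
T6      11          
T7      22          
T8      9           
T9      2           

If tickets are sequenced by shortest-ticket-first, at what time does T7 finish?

SPT (increasing processing time): T9 T4 T8 T5 T6 T1 T3 T7 T2.
T9: 0→2
T4: 2→8
T8: 8→17
T5: 17→27
T6: 27→38
T1: 38→51
T3: 51→68
T7: 68→90

90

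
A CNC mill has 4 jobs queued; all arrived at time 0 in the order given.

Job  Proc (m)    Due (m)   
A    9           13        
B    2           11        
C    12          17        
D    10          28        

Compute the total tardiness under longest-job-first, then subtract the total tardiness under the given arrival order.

29

LPT (decreasing processing time): C D A B.
C: 0→12, due 17, tardiness 0
D: 12→22, due 28, tardiness 0
A: 22→31, due 13, tardiness 18
B: 31→33, due 11, tardiness 22
Sum = 0+0+18+22 = 40.
FIFO (arrival order): A B C D.
A: 0→9, due 13, tardiness 0
B: 9→11, due 11, tardiness 0
C: 11→23, due 17, tardiness 6
D: 23→33, due 28, tardiness 5
Sum = 0+0+6+5 = 11.
Difference = 40 − 11 = 29.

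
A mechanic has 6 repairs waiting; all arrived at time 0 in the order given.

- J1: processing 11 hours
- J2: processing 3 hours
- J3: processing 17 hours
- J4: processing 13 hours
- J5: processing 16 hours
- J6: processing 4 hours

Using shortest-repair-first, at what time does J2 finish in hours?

SPT (increasing processing time): J2 J6 J1 J4 J5 J3.
J2: 0→3

3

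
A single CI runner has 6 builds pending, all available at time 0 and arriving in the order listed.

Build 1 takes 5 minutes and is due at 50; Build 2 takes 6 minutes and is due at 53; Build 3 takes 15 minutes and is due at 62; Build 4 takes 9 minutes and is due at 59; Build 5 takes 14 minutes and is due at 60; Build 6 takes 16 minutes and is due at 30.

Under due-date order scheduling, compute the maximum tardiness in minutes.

3

EDD (increasing due date): Build 6 Build 1 Build 2 Build 4 Build 5 Build 3.
Build 6: 0→16, due 30, tardiness 0
Build 1: 16→21, due 50, tardiness 0
Build 2: 21→27, due 53, tardiness 0
Build 4: 27→36, due 59, tardiness 0
Build 5: 36→50, due 60, tardiness 0
Build 3: 50→65, due 62, tardiness 3
Maximum = 3.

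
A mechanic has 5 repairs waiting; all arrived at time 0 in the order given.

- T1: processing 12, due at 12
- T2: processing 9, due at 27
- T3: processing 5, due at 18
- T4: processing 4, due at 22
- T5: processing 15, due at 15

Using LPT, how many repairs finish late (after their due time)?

4

LPT (decreasing processing time): T5 T1 T2 T3 T4.
T5: 0→15, due 15, tardiness 0
T1: 15→27, due 12, tardiness 15
T2: 27→36, due 27, tardiness 9
T3: 36→41, due 18, tardiness 23
T4: 41→45, due 22, tardiness 23
Late repairs: 4.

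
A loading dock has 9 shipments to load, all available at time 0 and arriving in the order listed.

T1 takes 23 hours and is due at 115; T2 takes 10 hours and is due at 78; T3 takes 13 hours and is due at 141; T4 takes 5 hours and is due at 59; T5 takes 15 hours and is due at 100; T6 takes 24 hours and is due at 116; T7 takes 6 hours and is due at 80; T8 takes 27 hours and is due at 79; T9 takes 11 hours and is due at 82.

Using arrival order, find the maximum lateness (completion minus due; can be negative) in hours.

52

FIFO (arrival order): T1 T2 T3 T4 T5 T6 T7 T8 T9.
T1: 0→23, due 115, lateness -92
T2: 23→33, due 78, lateness -45
T3: 33→46, due 141, lateness -95
T4: 46→51, due 59, lateness -8
T5: 51→66, due 100, lateness -34
T6: 66→90, due 116, lateness -26
T7: 90→96, due 80, lateness 16
T8: 96→123, due 79, lateness 44
T9: 123→134, due 82, lateness 52
Maximum = 52.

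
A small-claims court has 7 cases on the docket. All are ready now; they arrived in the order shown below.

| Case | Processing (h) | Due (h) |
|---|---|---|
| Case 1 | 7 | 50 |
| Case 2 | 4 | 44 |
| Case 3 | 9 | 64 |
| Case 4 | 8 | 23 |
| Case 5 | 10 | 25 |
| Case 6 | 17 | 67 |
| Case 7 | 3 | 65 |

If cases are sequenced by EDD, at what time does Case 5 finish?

EDD (increasing due date): Case 4 Case 5 Case 2 Case 1 Case 3 Case 7 Case 6.
Case 4: 0→8
Case 5: 8→18

18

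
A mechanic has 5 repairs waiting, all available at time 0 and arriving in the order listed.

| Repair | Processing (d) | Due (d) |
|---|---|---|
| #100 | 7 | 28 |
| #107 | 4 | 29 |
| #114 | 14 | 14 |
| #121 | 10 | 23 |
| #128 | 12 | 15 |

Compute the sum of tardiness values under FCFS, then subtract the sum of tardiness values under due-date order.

-2

FIFO (arrival order): #100 #107 #114 #121 #128.
#100: 0→7, due 28, tardiness 0
#107: 7→11, due 29, tardiness 0
#114: 11→25, due 14, tardiness 11
#121: 25→35, due 23, tardiness 12
#128: 35→47, due 15, tardiness 32
Sum = 0+0+11+12+32 = 55.
EDD (increasing due date): #114 #128 #121 #100 #107.
#114: 0→14, due 14, tardiness 0
#128: 14→26, due 15, tardiness 11
#121: 26→36, due 23, tardiness 13
#100: 36→43, due 28, tardiness 15
#107: 43→47, due 29, tardiness 18
Sum = 0+11+13+15+18 = 57.
Difference = 55 − 57 = -2.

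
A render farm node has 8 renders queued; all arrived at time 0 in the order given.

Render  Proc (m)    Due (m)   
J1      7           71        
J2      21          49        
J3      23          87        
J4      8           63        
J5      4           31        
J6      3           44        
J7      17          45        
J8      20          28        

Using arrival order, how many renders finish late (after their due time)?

4

FIFO (arrival order): J1 J2 J3 J4 J5 J6 J7 J8.
J1: 0→7, due 71, tardiness 0
J2: 7→28, due 49, tardiness 0
J3: 28→51, due 87, tardiness 0
J4: 51→59, due 63, tardiness 0
J5: 59→63, due 31, tardiness 32
J6: 63→66, due 44, tardiness 22
J7: 66→83, due 45, tardiness 38
J8: 83→103, due 28, tardiness 75
Late renders: 4.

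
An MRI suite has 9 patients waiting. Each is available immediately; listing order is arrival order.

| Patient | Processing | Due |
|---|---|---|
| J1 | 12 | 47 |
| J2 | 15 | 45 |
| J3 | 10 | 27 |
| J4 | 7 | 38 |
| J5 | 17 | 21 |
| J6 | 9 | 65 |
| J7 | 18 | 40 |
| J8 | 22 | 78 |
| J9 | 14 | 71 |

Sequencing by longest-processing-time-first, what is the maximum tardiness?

86

LPT (decreasing processing time): J8 J7 J5 J2 J9 J1 J3 J6 J4.
J8: 0→22, due 78, tardiness 0
J7: 22→40, due 40, tardiness 0
J5: 40→57, due 21, tardiness 36
J2: 57→72, due 45, tardiness 27
J9: 72→86, due 71, tardiness 15
J1: 86→98, due 47, tardiness 51
J3: 98→108, due 27, tardiness 81
J6: 108→117, due 65, tardiness 52
J4: 117→124, due 38, tardiness 86
Maximum = 86.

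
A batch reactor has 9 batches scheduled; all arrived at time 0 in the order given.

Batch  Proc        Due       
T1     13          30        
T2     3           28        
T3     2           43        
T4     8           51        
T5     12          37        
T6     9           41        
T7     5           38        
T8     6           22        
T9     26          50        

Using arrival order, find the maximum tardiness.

FIFO (arrival order): T1 T2 T3 T4 T5 T6 T7 T8 T9.
T1: 0→13, due 30, tardiness 0
T2: 13→16, due 28, tardiness 0
T3: 16→18, due 43, tardiness 0
T4: 18→26, due 51, tardiness 0
T5: 26→38, due 37, tardiness 1
T6: 38→47, due 41, tardiness 6
T7: 47→52, due 38, tardiness 14
T8: 52→58, due 22, tardiness 36
T9: 58→84, due 50, tardiness 34
Maximum = 36.

36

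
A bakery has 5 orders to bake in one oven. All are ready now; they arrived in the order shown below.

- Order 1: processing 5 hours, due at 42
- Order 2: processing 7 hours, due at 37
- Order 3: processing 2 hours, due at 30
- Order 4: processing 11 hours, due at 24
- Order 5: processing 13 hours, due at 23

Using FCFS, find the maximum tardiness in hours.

15

FIFO (arrival order): Order 1 Order 2 Order 3 Order 4 Order 5.
Order 1: 0→5, due 42, tardiness 0
Order 2: 5→12, due 37, tardiness 0
Order 3: 12→14, due 30, tardiness 0
Order 4: 14→25, due 24, tardiness 1
Order 5: 25→38, due 23, tardiness 15
Maximum = 15.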